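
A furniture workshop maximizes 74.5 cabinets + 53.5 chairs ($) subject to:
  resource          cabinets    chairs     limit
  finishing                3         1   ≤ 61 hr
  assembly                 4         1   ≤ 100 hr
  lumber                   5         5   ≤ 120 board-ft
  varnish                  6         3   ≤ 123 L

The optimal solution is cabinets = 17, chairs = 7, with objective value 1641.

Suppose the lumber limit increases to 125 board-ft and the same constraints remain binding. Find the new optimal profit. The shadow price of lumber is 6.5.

1673.5

Δb = 5, so new z* = 1641 + (6.5)·(5) = 1641 + 32.5 = 1673.5.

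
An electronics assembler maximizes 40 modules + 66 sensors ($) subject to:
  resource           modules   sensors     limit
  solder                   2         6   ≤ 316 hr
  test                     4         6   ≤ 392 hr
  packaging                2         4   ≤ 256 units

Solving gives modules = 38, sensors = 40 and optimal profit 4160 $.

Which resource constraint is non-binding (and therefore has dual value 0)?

solder: 316/316 (binding)
test: 392/392 (binding)
packaging: 236/256 (slack 20)
By complementary slackness, a constraint with positive slack has shadow price 0 → packaging.

packaging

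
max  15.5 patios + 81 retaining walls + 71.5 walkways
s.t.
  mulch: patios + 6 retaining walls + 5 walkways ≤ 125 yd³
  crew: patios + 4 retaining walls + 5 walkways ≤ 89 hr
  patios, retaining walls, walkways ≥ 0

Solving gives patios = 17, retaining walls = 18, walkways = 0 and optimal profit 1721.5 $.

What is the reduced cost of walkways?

Check each constraint at x*: mulch 125/125 (tight); crew 89/89 (tight).
Dual feasibility on the basic columns requires 1·y_mulch + 1·y_crew = 15.5, 6·y_mulch + 4·y_crew = 81.
Solving: y_mulch = 9.5, y_crew = 6.
Reduced cost of walkways: c₃ − yᵀa₃ = 71.5 − (9.5·5 + 6·5) = 71.5 − 77.5 = -6.

-6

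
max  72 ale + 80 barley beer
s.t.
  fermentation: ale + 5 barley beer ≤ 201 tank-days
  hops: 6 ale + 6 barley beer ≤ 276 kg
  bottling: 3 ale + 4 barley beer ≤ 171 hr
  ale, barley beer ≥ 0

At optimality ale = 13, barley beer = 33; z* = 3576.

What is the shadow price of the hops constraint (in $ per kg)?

Check each constraint at x*: fermentation 178/201 (slack 23); hops 276/276 (tight); bottling 171/171 (tight).
Since fermentation is not tight, its dual is 0.
Dual feasibility on the basic columns requires 6·y_hops + 3·y_bottling = 72, 6·y_hops + 4·y_bottling = 80.
Solving: y_hops = 8, y_bottling = 8.
Shadow price of hops = 8.

8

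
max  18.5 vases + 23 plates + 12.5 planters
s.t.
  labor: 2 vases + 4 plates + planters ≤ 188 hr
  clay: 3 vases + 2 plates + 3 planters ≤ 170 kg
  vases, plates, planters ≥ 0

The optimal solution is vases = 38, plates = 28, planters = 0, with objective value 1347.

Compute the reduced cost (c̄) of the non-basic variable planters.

-2

Both labor and clay are binding at x*.
Dual feasibility on the basic columns requires 2·y_labor + 3·y_clay = 18.5, 4·y_labor + 2·y_clay = 23.
This yields shadow prices y_labor = 4, y_clay = 3.5.
Reduced cost of planters: c₃ − yᵀa₃ = 12.5 − (4·1 + 3.5·3) = 12.5 − 14.5 = -2.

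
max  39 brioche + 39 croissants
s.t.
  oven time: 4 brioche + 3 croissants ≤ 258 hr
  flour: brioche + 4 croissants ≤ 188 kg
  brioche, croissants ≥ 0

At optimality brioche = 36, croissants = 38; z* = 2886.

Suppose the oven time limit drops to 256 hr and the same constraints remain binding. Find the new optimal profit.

2868

Check each constraint at x*: oven time 258/258 (tight); flour 188/188 (tight).
The binding rows give the dual system: 4·y_oven time + 1·y_flour = 39 and 3·y_oven time + 4·y_flour = 39.
→ y_oven time = 9 and y_flour = 3.
Δz = y_oven time·Δb = 9 × (-2) = -18, so new z* = 2886 − 18 = 2868.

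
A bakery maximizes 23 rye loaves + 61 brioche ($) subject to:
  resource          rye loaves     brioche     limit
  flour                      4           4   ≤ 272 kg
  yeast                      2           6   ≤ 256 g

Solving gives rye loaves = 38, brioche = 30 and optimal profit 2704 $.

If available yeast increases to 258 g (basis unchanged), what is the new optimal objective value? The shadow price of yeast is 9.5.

Δb = 2, so new z* = 2704 + (9.5)·(2) = 2704 + 19 = 2723.

2723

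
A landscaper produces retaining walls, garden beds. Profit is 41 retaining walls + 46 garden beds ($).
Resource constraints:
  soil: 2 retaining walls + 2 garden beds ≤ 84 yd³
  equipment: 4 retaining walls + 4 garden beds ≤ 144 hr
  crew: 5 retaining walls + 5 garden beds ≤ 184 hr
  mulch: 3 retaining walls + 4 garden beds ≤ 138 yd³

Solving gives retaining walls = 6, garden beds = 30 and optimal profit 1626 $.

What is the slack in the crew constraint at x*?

crew used = 5·6 + 5·30 = 180; slack = 184 − 180 = 4.

4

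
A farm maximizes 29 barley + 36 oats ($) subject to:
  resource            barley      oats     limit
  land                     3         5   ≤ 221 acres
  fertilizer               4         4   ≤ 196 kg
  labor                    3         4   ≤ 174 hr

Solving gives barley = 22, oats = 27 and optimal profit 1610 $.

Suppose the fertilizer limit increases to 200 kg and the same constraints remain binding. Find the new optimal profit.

Check each constraint at x*: land 201/221 (slack 20); fertilizer 196/196 (tight); labor 174/174 (tight).
Since land is not tight, its dual is 0.
The binding rows give the dual system: 4·y_fertilizer + 3·y_labor = 29 and 4·y_fertilizer + 4·y_labor = 36.
This yields shadow prices y_fertilizer = 2, y_labor = 7.
Δz = y_fertilizer·Δb = 2 × (4) = 8, so new z* = 1610 + 8 = 1618.

1618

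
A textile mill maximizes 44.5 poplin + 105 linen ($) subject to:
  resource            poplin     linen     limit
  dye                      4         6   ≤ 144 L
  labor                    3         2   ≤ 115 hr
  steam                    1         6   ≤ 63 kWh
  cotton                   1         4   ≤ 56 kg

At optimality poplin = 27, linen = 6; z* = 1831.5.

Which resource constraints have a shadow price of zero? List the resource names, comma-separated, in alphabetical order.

dye: 144/144 (binding)
labor: 93/115 (slack 22)
steam: 63/63 (binding)
cotton: 51/56 (slack 5)
By complementary slackness, a constraint with positive slack has shadow price 0 → cotton, labor.

cotton, labor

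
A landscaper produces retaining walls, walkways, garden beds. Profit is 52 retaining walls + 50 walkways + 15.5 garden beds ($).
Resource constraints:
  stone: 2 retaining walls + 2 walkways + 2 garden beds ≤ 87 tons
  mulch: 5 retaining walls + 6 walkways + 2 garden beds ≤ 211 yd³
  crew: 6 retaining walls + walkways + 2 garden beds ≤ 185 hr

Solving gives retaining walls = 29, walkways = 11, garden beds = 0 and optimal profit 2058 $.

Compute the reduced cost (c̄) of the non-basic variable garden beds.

-4.5

Binding: mulch and crew. Non-binding: stone (7 unused).
Slack constraints have shadow price 0 (complementary slackness).
The binding rows give the dual system: 5·y_mulch + 6·y_crew = 52 and 6·y_mulch + 1·y_crew = 50.
This yields shadow prices y_mulch = 8, y_crew = 2.
Reduced cost of garden beds: c₃ − yᵀa₃ = 15.5 − (8·2 + 2·2) = 15.5 − 20 = -4.5.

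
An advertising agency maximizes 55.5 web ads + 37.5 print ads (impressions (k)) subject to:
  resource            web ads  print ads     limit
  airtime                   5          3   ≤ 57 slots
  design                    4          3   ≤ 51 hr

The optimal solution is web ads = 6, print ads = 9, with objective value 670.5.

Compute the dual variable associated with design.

7

Check each constraint at x*: airtime 57/57 (tight); design 51/51 (tight).
The binding rows give the dual system: 5·y_airtime + 4·y_design = 55.5 and 3·y_airtime + 3·y_design = 37.5.
→ y_airtime = 5.5 and y_design = 7.
Shadow price of design = 7.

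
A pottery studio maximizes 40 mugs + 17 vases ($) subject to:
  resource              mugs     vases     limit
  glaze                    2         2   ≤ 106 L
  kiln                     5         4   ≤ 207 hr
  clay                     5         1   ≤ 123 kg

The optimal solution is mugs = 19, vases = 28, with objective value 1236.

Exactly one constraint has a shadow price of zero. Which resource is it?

glaze

glaze: 94/106 (slack 12)
kiln: 207/207 (binding)
clay: 123/123 (binding)
By complementary slackness, a constraint with positive slack has shadow price 0 → glaze.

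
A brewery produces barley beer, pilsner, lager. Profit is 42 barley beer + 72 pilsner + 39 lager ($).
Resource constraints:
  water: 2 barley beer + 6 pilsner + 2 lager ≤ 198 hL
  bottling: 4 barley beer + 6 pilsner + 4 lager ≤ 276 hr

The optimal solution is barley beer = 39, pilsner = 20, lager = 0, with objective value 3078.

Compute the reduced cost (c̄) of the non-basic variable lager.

-3

Check each constraint at x*: water 198/198 (tight); bottling 276/276 (tight).
The binding rows give the dual system: 2·y_water + 4·y_bottling = 42 and 6·y_water + 6·y_bottling = 72.
This yields shadow prices y_water = 3, y_bottling = 9.
Reduced cost of lager: c₃ − yᵀa₃ = 39 − (3·2 + 9·4) = 39 − 42 = -3.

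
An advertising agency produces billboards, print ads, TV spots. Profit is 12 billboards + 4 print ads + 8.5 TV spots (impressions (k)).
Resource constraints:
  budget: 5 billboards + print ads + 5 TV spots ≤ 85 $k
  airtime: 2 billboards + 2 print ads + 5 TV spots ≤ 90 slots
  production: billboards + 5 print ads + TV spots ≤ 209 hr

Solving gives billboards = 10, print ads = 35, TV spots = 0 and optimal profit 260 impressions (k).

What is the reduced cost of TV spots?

-6.5

At the optimum: budget uses 85 of 85 (binding); airtime uses 90 of 90 (binding); production uses 185 of 209 (slack = 24).
Since production is not tight, its dual is 0.
From A_Bᵀ y = c: 5·y_budget + 2·y_airtime = 12; 1·y_budget + 2·y_airtime = 4.
Solving: y_budget = 2, y_airtime = 1.
Reduced cost of TV spots: c₃ − yᵀa₃ = 8.5 − (2·5 + 1·5) = 8.5 − 15 = -6.5.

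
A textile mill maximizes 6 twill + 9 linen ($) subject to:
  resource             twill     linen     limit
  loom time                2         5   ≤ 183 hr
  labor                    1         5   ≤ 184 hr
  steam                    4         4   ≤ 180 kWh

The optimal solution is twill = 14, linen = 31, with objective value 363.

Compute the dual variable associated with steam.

At the optimum: loom time uses 183 of 183 (binding); labor uses 169 of 184 (slack = 15); steam uses 180 of 180 (binding).
Slack constraints have shadow price 0 (complementary slackness).
The binding rows give the dual system: 2·y_loom time + 4·y_steam = 6 and 5·y_loom time + 4·y_steam = 9.
Solving: y_loom time = 1, y_steam = 1.
Shadow price of steam = 1.

1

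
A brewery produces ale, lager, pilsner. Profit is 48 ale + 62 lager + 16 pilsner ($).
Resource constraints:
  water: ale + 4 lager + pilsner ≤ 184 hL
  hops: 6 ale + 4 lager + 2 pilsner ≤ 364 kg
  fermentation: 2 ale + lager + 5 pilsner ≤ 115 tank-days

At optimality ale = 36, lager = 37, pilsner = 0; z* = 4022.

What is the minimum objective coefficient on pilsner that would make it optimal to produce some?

22

Check each constraint at x*: water 184/184 (tight); hops 364/364 (tight); fermentation 109/115 (slack 6).
Since fermentation is not tight, its dual is 0.
Dual feasibility on the basic columns requires 1·y_water + 6·y_hops = 48, 4·y_water + 4·y_hops = 62.
Solving: y_water = 9, y_hops = 6.5.
pilsner enters the basis when its profit ≥ yᵀa₃ = 9·1 + 6.5·2 = 22.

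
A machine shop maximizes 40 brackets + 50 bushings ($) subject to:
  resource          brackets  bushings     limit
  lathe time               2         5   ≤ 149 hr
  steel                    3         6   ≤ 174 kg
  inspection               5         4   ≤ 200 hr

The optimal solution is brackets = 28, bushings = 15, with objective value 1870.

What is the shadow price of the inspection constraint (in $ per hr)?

Check each constraint at x*: lathe time 131/149 (slack 18); steel 174/174 (tight); inspection 200/200 (tight).
Since lathe time is not tight, its dual is 0.
From A_Bᵀ y = c: 3·y_steel + 5·y_inspection = 40; 6·y_steel + 4·y_inspection = 50.
Solving: y_steel = 5, y_inspection = 5.
Shadow price of inspection = 5.

5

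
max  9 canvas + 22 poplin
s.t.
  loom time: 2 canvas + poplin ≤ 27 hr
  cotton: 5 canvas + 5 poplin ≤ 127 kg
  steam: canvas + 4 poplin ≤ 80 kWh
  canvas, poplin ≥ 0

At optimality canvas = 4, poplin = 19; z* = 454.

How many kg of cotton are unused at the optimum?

12

cotton used = 5·4 + 5·19 = 115; slack = 127 − 115 = 12.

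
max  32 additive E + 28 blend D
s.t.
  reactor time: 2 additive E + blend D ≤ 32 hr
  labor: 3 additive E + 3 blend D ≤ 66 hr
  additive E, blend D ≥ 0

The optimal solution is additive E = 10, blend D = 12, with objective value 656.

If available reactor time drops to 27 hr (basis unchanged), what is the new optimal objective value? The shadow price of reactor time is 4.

636

Δb = -5, so new z* = 656 + (4)·(-5) = 656 − 20 = 636.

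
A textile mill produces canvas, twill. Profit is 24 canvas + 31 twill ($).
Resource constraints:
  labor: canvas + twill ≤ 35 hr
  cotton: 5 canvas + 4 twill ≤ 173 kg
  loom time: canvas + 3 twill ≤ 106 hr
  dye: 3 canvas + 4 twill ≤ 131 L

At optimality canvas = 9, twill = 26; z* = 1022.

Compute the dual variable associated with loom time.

0

Check each constraint at x*: labor 35/35 (tight); cotton 149/173 (slack 24); loom time 87/106 (slack 19); dye 131/131 (tight).
Since cotton, loom time are not tight, their duals are 0.
From A_Bᵀ y = c: 1·y_labor + 3·y_dye = 24; 1·y_labor + 4·y_dye = 31.
This yields shadow prices y_labor = 3, y_dye = 7.
Shadow price of loom time = 0.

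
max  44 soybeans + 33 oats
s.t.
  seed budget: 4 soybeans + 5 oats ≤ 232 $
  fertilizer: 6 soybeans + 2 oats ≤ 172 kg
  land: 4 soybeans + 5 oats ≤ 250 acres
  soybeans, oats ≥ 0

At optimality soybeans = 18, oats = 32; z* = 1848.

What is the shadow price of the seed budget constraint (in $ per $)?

At the optimum: seed budget uses 232 of 232 (binding); fertilizer uses 172 of 172 (binding); land uses 232 of 250 (slack = 18).
Slack constraints have shadow price 0 (complementary slackness).
From A_Bᵀ y = c: 4·y_seed budget + 6·y_fertilizer = 44; 5·y_seed budget + 2·y_fertilizer = 33.
This yields shadow prices y_seed budget = 5, y_fertilizer = 4.
Shadow price of seed budget = 5.

5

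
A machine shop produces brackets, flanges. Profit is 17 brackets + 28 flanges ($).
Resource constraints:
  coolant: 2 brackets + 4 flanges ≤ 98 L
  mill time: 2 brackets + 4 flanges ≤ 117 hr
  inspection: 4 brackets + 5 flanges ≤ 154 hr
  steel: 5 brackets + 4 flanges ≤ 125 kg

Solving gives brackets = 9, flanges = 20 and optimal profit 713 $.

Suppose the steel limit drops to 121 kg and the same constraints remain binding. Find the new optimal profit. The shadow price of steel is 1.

709

Δb = -4, so new z* = 713 + (1)·(-4) = 713 − 4 = 709.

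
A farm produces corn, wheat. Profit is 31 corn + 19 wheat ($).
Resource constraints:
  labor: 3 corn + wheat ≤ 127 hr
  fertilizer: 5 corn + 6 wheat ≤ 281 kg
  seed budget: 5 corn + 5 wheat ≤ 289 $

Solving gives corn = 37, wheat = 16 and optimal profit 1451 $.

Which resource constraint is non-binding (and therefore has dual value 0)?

seed budget

labor: 127/127 (binding)
fertilizer: 281/281 (binding)
seed budget: 265/289 (slack 24)
By complementary slackness, a constraint with positive slack has shadow price 0 → seed budget.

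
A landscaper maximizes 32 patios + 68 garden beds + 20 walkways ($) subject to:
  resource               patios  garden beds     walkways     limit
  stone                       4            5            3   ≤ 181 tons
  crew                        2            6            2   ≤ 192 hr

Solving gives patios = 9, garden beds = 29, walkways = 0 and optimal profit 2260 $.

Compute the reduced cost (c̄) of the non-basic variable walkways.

At the optimum: stone uses 181 of 181 (binding); crew uses 192 of 192 (binding).
The binding rows give the dual system: 4·y_stone + 2·y_crew = 32 and 5·y_stone + 6·y_crew = 68.
Solving: y_stone = 4, y_crew = 8.
Reduced cost of walkways: c₃ − yᵀa₃ = 20 − (4·3 + 8·2) = 20 − 28 = -8.

-8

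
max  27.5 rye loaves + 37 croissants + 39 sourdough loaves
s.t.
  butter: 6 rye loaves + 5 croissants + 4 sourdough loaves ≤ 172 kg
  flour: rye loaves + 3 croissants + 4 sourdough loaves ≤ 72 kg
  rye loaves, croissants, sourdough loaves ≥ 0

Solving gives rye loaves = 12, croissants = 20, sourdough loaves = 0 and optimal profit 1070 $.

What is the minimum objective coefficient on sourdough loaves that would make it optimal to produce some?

At the optimum: butter uses 172 of 172 (binding); flour uses 72 of 72 (binding).
The binding rows give the dual system: 6·y_butter + 1·y_flour = 27.5 and 5·y_butter + 3·y_flour = 37.
→ y_butter = 3.5 and y_flour = 6.5.
sourdough loaves enters the basis when its profit ≥ yᵀa₃ = 3.5·4 + 6.5·4 = 40.

40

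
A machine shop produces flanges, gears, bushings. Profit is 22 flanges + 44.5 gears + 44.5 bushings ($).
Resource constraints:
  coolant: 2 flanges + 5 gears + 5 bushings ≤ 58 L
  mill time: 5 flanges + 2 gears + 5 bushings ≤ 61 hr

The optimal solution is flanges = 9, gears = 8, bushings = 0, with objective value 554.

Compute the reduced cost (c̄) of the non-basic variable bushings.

-3

Both coolant and mill time are binding at x*.
From A_Bᵀ y = c: 2·y_coolant + 5·y_mill time = 22; 5·y_coolant + 2·y_mill time = 44.5.
Solving: y_coolant = 8.5, y_mill time = 1.
Reduced cost of bushings: c₃ − yᵀa₃ = 44.5 − (8.5·5 + 1·5) = 44.5 − 47.5 = -3.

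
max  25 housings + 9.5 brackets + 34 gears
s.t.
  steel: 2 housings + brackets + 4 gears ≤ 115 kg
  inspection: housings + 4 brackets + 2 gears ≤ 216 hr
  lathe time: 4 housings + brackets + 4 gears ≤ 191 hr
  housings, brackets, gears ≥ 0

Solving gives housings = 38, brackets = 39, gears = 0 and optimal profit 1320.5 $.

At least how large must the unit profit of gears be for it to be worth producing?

Check each constraint at x*: steel 115/115 (tight); inspection 194/216 (slack 22); lathe time 191/191 (tight).
Slack constraints have shadow price 0 (complementary slackness).
The binding rows give the dual system: 2·y_steel + 4·y_lathe time = 25 and 1·y_steel + 1·y_lathe time = 9.5.
→ y_steel = 6.5 and y_lathe time = 3.
gears enters the basis when its profit ≥ yᵀa₃ = 6.5·4 + 3·4 = 38.

38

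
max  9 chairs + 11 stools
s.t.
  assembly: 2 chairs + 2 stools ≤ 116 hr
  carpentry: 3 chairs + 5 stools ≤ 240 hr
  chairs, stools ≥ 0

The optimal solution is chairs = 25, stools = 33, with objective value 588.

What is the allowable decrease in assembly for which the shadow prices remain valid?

20

Binding constraints: assembly, carpentry. The basis is B = [[2,2],[3,5]] with det 4.
Per unit decrease in assembly, x* moves by d = (-1.25, 0.75).
The basis stays optimal until chairs reaches 0; allowable decrease = 20 hr.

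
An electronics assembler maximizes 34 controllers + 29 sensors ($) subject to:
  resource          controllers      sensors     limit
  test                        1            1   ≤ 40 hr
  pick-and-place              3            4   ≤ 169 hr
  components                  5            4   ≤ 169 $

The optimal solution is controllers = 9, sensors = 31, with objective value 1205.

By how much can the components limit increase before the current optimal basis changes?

31

Binding constraints: test, components. The basis is B = [[1,1],[5,4]] with det -1.
Per unit increase in components, x* moves by d = (1, -1).
The basis stays optimal until sensors reaches 0; allowable increase = 31 $.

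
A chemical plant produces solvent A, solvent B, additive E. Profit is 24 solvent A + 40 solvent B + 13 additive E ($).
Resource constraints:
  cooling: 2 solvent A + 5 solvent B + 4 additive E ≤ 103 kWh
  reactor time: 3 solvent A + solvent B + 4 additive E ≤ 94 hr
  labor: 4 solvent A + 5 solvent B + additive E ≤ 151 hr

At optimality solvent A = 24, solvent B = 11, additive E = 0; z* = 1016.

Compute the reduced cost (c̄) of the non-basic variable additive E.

-7

At the optimum: cooling uses 103 of 103 (binding); reactor time uses 83 of 94 (slack = 11); labor uses 151 of 151 (binding).
Since reactor time is not tight, its dual is 0.
Dual feasibility on the basic columns requires 2·y_cooling + 4·y_labor = 24, 5·y_cooling + 5·y_labor = 40.
→ y_cooling = 4 and y_labor = 4.
Reduced cost of additive E: c₃ − yᵀa₃ = 13 − (4·4 + 4·1) = 13 − 20 = -7.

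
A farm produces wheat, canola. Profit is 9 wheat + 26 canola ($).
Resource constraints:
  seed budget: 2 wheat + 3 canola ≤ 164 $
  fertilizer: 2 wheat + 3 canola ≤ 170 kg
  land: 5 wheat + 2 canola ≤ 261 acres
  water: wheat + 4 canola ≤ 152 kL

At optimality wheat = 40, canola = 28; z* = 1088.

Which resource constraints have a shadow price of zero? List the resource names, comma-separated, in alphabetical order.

fertilizer, land

seed budget: 164/164 (binding)
fertilizer: 164/170 (slack 6)
land: 256/261 (slack 5)
water: 152/152 (binding)
By complementary slackness, a constraint with positive slack has shadow price 0 → fertilizer, land.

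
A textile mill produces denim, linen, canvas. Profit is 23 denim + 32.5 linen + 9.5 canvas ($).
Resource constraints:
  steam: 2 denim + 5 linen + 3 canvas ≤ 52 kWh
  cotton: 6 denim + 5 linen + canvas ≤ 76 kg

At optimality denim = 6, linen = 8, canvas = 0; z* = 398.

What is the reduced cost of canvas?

At the optimum: steam uses 52 of 52 (binding); cotton uses 76 of 76 (binding).
The binding rows give the dual system: 2·y_steam + 6·y_cotton = 23 and 5·y_steam + 5·y_cotton = 32.5.
→ y_steam = 4 and y_cotton = 2.5.
Reduced cost of canvas: c₃ − yᵀa₃ = 9.5 − (4·3 + 2.5·1) = 9.5 − 14.5 = -5.

-5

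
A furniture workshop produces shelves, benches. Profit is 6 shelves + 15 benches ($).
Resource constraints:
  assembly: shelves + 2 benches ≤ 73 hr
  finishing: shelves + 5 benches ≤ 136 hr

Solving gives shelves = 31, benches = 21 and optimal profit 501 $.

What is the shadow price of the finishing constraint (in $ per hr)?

Check each constraint at x*: assembly 73/73 (tight); finishing 136/136 (tight).
The binding rows give the dual system: 1·y_assembly + 1·y_finishing = 6 and 2·y_assembly + 5·y_finishing = 15.
Solving: y_assembly = 5, y_finishing = 1.
Shadow price of finishing = 1.

1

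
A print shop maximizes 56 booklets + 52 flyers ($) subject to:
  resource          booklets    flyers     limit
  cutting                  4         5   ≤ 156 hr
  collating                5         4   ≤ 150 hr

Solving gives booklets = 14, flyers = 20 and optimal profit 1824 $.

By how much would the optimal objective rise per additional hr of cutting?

4

At the optimum: cutting uses 156 of 156 (binding); collating uses 150 of 150 (binding).
The binding rows give the dual system: 4·y_cutting + 5·y_collating = 56 and 5·y_cutting + 4·y_collating = 52.
Solving: y_cutting = 4, y_collating = 8.
Shadow price of cutting = 4.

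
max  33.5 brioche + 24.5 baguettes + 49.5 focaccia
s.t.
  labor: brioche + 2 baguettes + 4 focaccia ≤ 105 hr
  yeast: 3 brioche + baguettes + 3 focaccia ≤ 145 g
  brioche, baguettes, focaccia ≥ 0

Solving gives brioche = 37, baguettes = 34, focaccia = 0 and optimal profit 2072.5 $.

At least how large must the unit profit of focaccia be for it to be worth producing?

57.5

Both labor and yeast are binding at x*.
Dual feasibility on the basic columns requires 1·y_labor + 3·y_yeast = 33.5, 2·y_labor + 1·y_yeast = 24.5.
→ y_labor = 8 and y_yeast = 8.5.
focaccia enters the basis when its profit ≥ yᵀa₃ = 8·4 + 8.5·3 = 57.5.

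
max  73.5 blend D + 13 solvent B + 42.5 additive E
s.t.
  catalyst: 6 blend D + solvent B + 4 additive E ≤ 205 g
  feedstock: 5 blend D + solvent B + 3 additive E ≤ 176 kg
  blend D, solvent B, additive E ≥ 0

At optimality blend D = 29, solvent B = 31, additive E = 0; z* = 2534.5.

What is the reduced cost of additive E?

Both catalyst and feedstock are binding at x*.
Dual feasibility on the basic columns requires 6·y_catalyst + 5·y_feedstock = 73.5, 1·y_catalyst + 1·y_feedstock = 13.
This yields shadow prices y_catalyst = 8.5, y_feedstock = 4.5.
Reduced cost of additive E: c₃ − yᵀa₃ = 42.5 − (8.5·4 + 4.5·3) = 42.5 − 47.5 = -5.

-5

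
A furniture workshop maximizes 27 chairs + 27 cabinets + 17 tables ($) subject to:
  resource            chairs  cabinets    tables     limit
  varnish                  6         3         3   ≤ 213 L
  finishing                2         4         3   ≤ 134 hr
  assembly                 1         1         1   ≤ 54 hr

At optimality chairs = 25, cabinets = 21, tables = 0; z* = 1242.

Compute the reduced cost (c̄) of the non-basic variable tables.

Check each constraint at x*: varnish 213/213 (tight); finishing 134/134 (tight); assembly 46/54 (slack 8).
Since assembly is not tight, its dual is 0.
Dual feasibility on the basic columns requires 6·y_varnish + 2·y_finishing = 27, 3·y_varnish + 4·y_finishing = 27.
→ y_varnish = 3 and y_finishing = 4.5.
Reduced cost of tables: c₃ − yᵀa₃ = 17 − (3·3 + 4.5·3) = 17 − 22.5 = -5.5.

-5.5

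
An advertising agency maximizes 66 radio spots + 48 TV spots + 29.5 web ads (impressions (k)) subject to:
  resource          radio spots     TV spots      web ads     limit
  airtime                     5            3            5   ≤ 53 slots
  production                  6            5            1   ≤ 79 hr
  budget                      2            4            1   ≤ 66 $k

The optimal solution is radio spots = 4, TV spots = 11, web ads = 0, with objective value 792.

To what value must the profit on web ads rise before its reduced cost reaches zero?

At the optimum: airtime uses 53 of 53 (binding); production uses 79 of 79 (binding); budget uses 52 of 66 (slack = 14).
Since budget is not tight, its dual is 0.
From A_Bᵀ y = c: 5·y_airtime + 6·y_production = 66; 3·y_airtime + 5·y_production = 48.
This yields shadow prices y_airtime = 6, y_production = 6.
web ads enters the basis when its profit ≥ yᵀa₃ = 6·5 + 6·1 = 36.

36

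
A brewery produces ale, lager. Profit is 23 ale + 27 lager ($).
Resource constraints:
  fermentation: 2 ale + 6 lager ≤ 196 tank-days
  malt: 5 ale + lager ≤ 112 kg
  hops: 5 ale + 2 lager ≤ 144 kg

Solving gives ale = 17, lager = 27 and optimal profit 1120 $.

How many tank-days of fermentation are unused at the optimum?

0

fermentation used = 2·17 + 6·27 = 196; slack = 196 − 196 = 0.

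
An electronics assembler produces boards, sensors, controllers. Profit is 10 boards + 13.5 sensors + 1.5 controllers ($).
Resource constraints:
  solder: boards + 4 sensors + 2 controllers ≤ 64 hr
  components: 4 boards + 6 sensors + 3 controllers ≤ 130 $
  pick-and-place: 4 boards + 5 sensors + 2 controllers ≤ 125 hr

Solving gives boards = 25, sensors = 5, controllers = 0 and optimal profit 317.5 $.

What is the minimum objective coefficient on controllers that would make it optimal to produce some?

6

Binding: components and pick-and-place. Non-binding: solder (19 unused).
By complementary slackness, y = 0 for the non-binding constraint.
The binding rows give the dual system: 4·y_components + 4·y_pick-and-place = 10 and 6·y_components + 5·y_pick-and-place = 13.5.
Solving: y_components = 1, y_pick-and-place = 1.5.
controllers enters the basis when its profit ≥ yᵀa₃ = 1·3 + 1.5·2 = 6.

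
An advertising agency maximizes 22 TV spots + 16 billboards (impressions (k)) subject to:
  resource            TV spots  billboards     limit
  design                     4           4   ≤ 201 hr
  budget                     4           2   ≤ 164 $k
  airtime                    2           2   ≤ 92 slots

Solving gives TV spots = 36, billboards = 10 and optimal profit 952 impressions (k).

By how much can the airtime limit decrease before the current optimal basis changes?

10

Binding constraints: budget, airtime. The basis is B = [[4,2],[2,2]] with det 4.
Per unit decrease in airtime, x* moves by d = (0.5, -1).
The basis stays optimal until billboards reaches 0; allowable decrease = 10 slots.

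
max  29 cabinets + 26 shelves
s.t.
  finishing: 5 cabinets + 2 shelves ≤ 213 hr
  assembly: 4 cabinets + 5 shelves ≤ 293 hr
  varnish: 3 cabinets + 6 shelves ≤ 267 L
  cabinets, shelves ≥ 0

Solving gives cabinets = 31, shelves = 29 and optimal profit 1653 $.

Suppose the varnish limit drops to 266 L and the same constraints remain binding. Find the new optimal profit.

Check each constraint at x*: finishing 213/213 (tight); assembly 269/293 (slack 24); varnish 267/267 (tight).
Slack constraints have shadow price 0 (complementary slackness).
From A_Bᵀ y = c: 5·y_finishing + 3·y_varnish = 29; 2·y_finishing + 6·y_varnish = 26.
Solving: y_finishing = 4, y_varnish = 3.
Δz = y_varnish·Δb = 3 × (-1) = -3, so new z* = 1653 − 3 = 1650.

1650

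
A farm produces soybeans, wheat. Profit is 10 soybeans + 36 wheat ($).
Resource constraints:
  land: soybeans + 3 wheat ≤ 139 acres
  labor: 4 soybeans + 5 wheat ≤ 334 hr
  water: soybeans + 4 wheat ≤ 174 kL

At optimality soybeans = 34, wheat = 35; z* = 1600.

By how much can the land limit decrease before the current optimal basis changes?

8.5

Binding constraints: land, water. The basis is B = [[1,3],[1,4]] with det 1.
Per unit decrease in land, x* moves by d = (-4, 1).
The basis stays optimal until soybeans reaches 0; allowable decrease = 8.5 acres.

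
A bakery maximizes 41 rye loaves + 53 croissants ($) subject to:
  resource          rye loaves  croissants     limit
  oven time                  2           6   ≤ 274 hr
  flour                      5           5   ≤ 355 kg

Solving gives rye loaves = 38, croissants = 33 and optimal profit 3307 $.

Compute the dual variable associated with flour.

Both oven time and flour are binding at x*.
Dual feasibility on the basic columns requires 2·y_oven time + 5·y_flour = 41, 6·y_oven time + 5·y_flour = 53.
This yields shadow prices y_oven time = 3, y_flour = 7.
Shadow price of flour = 7.

7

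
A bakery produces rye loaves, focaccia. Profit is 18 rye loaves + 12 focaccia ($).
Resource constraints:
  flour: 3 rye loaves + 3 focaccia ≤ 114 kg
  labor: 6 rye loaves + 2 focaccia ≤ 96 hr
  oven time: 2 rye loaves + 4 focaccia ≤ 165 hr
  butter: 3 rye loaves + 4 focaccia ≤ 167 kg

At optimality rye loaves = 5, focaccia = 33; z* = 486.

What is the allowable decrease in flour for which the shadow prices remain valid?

Binding constraints: flour, labor. The basis is B = [[3,3],[6,2]] with det -12.
Per unit decrease in flour, x* moves by d = (0.1667, -0.5).
The basis stays optimal until focaccia reaches 0; allowable decrease = 66 kg.

66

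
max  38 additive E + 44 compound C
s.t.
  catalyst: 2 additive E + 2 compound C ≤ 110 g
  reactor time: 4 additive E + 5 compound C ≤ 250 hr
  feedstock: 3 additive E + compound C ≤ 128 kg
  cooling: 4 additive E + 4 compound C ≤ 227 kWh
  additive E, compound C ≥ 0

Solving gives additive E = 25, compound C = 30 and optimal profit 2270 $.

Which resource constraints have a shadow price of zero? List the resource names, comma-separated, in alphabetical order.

cooling, feedstock

catalyst: 110/110 (binding)
reactor time: 250/250 (binding)
feedstock: 105/128 (slack 23)
cooling: 220/227 (slack 7)
By complementary slackness, a constraint with positive slack has shadow price 0 → cooling, feedstock.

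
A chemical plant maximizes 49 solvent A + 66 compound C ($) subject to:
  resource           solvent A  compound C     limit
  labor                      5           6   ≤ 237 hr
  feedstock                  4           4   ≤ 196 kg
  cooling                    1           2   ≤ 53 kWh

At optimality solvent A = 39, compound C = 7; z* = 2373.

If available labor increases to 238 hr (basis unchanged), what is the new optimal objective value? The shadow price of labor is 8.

2381

Δb = 1, so new z* = 2373 + (8)·(1) = 2373 + 8 = 2381.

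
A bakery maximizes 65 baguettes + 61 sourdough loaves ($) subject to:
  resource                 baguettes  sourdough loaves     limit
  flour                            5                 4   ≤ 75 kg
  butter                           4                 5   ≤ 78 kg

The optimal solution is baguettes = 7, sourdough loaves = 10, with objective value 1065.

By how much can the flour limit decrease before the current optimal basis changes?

Binding constraints: flour, butter. The basis is B = [[5,4],[4,5]] with det 9.
Per unit decrease in flour, x* moves by d = (-0.5556, 0.4444).
The basis stays optimal until baguettes reaches 0; allowable decrease = 12.6 kg.

12.6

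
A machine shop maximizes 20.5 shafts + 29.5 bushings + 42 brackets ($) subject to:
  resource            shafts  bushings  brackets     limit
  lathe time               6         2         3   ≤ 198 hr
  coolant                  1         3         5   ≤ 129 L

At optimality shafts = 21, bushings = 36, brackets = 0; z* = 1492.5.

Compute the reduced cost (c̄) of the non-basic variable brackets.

Check each constraint at x*: lathe time 198/198 (tight); coolant 129/129 (tight).
The binding rows give the dual system: 6·y_lathe time + 1·y_coolant = 20.5 and 2·y_lathe time + 3·y_coolant = 29.5.
This yields shadow prices y_lathe time = 2, y_coolant = 8.5.
Reduced cost of brackets: c₃ − yᵀa₃ = 42 − (2·3 + 8.5·5) = 42 − 48.5 = -6.5.

-6.5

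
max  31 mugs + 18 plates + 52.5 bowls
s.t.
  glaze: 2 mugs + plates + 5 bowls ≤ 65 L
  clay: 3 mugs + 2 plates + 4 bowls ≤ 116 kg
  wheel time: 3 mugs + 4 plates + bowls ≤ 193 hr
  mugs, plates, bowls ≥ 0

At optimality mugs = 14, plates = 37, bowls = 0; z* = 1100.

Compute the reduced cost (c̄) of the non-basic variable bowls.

-7.5

Binding: glaze and clay. Non-binding: wheel time (3 unused).
Since wheel time is not tight, its dual is 0.
From A_Bᵀ y = c: 2·y_glaze + 3·y_clay = 31; 1·y_glaze + 2·y_clay = 18.
Solving: y_glaze = 8, y_clay = 5.
Reduced cost of bowls: c₃ − yᵀa₃ = 52.5 − (8·5 + 5·4) = 52.5 − 60 = -7.5.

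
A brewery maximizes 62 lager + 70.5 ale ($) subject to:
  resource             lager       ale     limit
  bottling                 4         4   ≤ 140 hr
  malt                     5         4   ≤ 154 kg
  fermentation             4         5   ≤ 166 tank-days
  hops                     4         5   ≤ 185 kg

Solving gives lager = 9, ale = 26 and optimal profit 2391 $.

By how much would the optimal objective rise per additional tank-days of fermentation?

8.5

Binding: bottling and fermentation. Non-binding: malt (5 unused), hops (19 unused).
Since malt, hops are not tight, their duals are 0.
The binding rows give the dual system: 4·y_bottling + 4·y_fermentation = 62 and 4·y_bottling + 5·y_fermentation = 70.5.
→ y_bottling = 7 and y_fermentation = 8.5.
Shadow price of fermentation = 8.5.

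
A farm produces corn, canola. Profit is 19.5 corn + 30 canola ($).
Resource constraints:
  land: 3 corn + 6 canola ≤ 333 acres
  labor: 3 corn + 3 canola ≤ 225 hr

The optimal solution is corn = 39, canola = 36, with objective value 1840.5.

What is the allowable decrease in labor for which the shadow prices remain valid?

Binding constraints: land, labor. The basis is B = [[3,6],[3,3]] with det -9.
Per unit decrease in labor, x* moves by d = (-0.6667, 0.3333).
The basis stays optimal until corn reaches 0; allowable decrease = 58.5 hr.

58.5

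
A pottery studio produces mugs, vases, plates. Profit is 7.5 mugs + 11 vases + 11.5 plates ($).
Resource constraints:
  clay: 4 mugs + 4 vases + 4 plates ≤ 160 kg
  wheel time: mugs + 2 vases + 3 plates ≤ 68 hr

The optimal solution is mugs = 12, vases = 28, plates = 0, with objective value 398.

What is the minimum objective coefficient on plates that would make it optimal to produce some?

Check each constraint at x*: clay 160/160 (tight); wheel time 68/68 (tight).
From A_Bᵀ y = c: 4·y_clay + 1·y_wheel time = 7.5; 4·y_clay + 2·y_wheel time = 11.
This yields shadow prices y_clay = 1, y_wheel time = 3.5.
plates enters the basis when its profit ≥ yᵀa₃ = 1·4 + 3.5·3 = 14.5.

14.5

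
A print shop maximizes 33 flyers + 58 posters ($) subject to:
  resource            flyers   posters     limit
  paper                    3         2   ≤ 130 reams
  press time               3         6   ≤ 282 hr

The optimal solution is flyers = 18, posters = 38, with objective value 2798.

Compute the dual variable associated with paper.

2

Check each constraint at x*: paper 130/130 (tight); press time 282/282 (tight).
From A_Bᵀ y = c: 3·y_paper + 3·y_press time = 33; 2·y_paper + 6·y_press time = 58.
This yields shadow prices y_paper = 2, y_press time = 9.
Shadow price of paper = 2.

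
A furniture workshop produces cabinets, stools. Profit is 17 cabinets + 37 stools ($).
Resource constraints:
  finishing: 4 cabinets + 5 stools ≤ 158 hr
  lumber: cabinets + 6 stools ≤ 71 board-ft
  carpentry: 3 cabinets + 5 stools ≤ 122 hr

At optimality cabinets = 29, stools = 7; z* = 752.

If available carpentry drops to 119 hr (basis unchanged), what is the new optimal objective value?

At the optimum: finishing uses 151 of 158 (slack = 7); lumber uses 71 of 71 (binding); carpentry uses 122 of 122 (binding).
Since finishing is not tight, its dual is 0.
The binding rows give the dual system: 1·y_lumber + 3·y_carpentry = 17 and 6·y_lumber + 5·y_carpentry = 37.
This yields shadow prices y_lumber = 2, y_carpentry = 5.
Δz = y_carpentry·Δb = 5 × (-3) = -15, so new z* = 752 − 15 = 737.

737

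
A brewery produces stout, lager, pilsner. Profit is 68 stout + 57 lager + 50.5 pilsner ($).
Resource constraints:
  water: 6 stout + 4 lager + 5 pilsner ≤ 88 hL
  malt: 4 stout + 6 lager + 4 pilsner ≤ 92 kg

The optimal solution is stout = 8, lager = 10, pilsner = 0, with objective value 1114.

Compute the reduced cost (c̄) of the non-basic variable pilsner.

-8.5

At the optimum: water uses 88 of 88 (binding); malt uses 92 of 92 (binding).
The binding rows give the dual system: 6·y_water + 4·y_malt = 68 and 4·y_water + 6·y_malt = 57.
Solving: y_water = 9, y_malt = 3.5.
Reduced cost of pilsner: c₃ − yᵀa₃ = 50.5 − (9·5 + 3.5·4) = 50.5 − 59 = -8.5.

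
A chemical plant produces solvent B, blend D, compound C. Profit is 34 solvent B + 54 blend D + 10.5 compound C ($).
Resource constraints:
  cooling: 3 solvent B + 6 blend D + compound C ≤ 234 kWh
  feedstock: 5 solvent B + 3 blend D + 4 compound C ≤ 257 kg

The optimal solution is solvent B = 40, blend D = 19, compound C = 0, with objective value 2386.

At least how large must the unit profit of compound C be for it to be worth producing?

Check each constraint at x*: cooling 234/234 (tight); feedstock 257/257 (tight).
Dual feasibility on the basic columns requires 3·y_cooling + 5·y_feedstock = 34, 6·y_cooling + 3·y_feedstock = 54.
Solving: y_cooling = 8, y_feedstock = 2.
compound C enters the basis when its profit ≥ yᵀa₃ = 8·1 + 2·4 = 16.

16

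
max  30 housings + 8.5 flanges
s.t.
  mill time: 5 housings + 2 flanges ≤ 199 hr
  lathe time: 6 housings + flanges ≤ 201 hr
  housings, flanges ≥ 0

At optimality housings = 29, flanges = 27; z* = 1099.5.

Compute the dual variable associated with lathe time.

Both mill time and lathe time are binding at x*.
Dual feasibility on the basic columns requires 5·y_mill time + 6·y_lathe time = 30, 2·y_mill time + 1·y_lathe time = 8.5.
This yields shadow prices y_mill time = 3, y_lathe time = 2.5.
Shadow price of lathe time = 2.5.

2.5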